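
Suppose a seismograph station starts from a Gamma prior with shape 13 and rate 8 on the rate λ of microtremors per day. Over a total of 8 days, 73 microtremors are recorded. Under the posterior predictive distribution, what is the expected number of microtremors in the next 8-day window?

Total count 73 over total exposure 8 days.
Conjugate update: add total count to the shape and total exposure to the rate, giving Gamma(86, 16).
Predictive mean over an 8-day window = T·E[λ|data] = 8·86/16 = 43.

43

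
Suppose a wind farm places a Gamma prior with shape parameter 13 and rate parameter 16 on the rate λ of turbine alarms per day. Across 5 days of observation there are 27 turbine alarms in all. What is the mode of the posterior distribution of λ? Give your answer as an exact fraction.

Total count 27 over total exposure 5 days.
The Gamma prior is conjugate for the Poisson rate, so λ | data ~ Gamma(13+27, 16+5) = Gamma(40, 21).
Posterior mode = (α'−1)/β' = 39/21 = 13/7.

13/7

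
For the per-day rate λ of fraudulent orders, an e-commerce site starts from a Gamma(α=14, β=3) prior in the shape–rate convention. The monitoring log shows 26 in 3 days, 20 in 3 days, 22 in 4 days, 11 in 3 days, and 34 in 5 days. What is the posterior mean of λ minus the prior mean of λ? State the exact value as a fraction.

29/21

Total count: 26 + 20 + 22 + 11 + 34 = 113.
Total exposure: 3 + 3 + 4 + 3 + 5 = 18 days.
The Gamma prior is conjugate for the Poisson rate, so λ | data ~ Gamma(14+113, 3+18) = Gamma(127, 21).
Posterior mean = 127/21 = 127/21; prior mean = 14/3 = 14/3. Difference = 127/21 − 14/3 = 29/21.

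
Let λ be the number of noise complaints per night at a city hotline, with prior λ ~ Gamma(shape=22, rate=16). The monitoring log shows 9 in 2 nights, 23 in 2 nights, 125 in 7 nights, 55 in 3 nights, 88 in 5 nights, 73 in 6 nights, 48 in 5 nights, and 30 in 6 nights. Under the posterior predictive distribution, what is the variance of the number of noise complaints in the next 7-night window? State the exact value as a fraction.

Total count: 9 + 23 + 125 + 55 + 88 + 73 + 48 + 30 = 451.
Total exposure: 2 + 2 + 7 + 3 + 5 + 6 + 5 + 6 = 36 nights.
The Gamma prior is conjugate for the Poisson rate, so λ | data ~ Gamma(22+451, 16+36) = Gamma(473, 52).
The posterior predictive for a window of length T is Negative Binomial with variance T·α'·(β'+T)/β'² = 7·473·59/2704 = 195349/2704.

195349/2704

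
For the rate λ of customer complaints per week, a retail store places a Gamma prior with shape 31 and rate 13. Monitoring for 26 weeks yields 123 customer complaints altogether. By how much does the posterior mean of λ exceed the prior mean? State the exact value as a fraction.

61/39

Total count 123 over total exposure 26 weeks.
The Gamma prior is conjugate for the Poisson rate, so λ | data ~ Gamma(31+123, 13+26) = Gamma(154, 39).
Posterior mean = 154/39 = 154/39; prior mean = 31/13 = 31/13. Difference = 154/39 − 31/13 = 61/39.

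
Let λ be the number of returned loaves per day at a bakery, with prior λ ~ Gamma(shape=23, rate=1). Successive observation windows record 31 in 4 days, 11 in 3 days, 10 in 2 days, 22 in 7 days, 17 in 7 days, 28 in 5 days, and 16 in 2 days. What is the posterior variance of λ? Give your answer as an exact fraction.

Total count: 31 + 11 + 10 + 22 + 17 + 28 + 16 = 135.
Total exposure: 4 + 3 + 2 + 7 + 7 + 5 + 2 = 30 days.
The Gamma prior is conjugate for the Poisson rate, so λ | data ~ Gamma(23+135, 1+30) = Gamma(158, 31).
Posterior variance = α'/β'² = 158/961.

158/961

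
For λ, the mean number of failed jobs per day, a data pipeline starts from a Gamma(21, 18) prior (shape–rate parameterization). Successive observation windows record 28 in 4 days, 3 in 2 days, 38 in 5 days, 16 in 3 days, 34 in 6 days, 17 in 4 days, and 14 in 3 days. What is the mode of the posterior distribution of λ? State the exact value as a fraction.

Total count: 28 + 3 + 38 + 16 + 34 + 17 + 14 = 150.
Total exposure: 4 + 2 + 5 + 3 + 6 + 4 + 3 = 27 days.
By Gamma–Poisson conjugacy, the posterior is Gamma(α + Σx, β + Σt) = Gamma(21 + 150, 18 + 27) = Gamma(171, 45).
Posterior mode = (α'−1)/β' = 170/45 = 34/9.

34/9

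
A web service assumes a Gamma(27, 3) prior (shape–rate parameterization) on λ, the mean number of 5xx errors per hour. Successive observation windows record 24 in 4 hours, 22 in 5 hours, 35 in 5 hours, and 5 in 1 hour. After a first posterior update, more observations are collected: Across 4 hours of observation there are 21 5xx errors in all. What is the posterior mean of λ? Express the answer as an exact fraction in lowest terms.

Total count: 24 + 22 + 35 + 5 = 86.
Total exposure: 4 + 5 + 5 + 1 = 15 hours.
After the first batch: Gamma(27 + 86, 3 + 15) = Gamma(113, 18).
Total count 21 over total exposure 4 hours.
After the second batch: Gamma(113 + 21, 18 + 4) = Gamma(134, 22).
Posterior mean = α'/β' = 134/22 = 67/11.

67/11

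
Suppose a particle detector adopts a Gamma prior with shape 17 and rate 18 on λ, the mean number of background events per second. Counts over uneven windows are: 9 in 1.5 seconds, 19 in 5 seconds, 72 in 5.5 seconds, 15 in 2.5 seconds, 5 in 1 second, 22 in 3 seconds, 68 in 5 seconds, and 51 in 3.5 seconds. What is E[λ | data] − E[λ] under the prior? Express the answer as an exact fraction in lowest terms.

Total count: 9 + 19 + 72 + 15 + 5 + 22 + 68 + 51 = 261.
Total exposure: 1.5 + 5 + 5.5 + 2.5 + 1 + 3 + 5 + 3.5 = 27 seconds.
By Gamma–Poisson conjugacy, the posterior is Gamma(α + Σx, β + Σt) = Gamma(17 + 261, 18 + 27) = Gamma(278, 45).
Posterior mean = 278/45 = 278/45; prior mean = 17/18 = 17/18. Difference = 278/45 − 17/18 = 157/30.

157/30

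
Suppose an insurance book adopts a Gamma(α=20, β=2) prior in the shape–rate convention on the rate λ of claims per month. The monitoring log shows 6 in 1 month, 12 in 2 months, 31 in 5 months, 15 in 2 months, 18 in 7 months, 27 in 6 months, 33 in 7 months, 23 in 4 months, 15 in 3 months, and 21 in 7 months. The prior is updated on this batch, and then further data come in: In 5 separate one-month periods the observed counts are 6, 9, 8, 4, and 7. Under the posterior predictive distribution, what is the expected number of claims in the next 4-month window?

20

Total count: 6 + 12 + 31 + 15 + 18 + 27 + 33 + 23 + 15 + 21 = 201.
Total exposure: 1 + 2 + 5 + 2 + 7 + 6 + 7 + 4 + 3 + 7 = 44 months.
After the first batch: Gamma(20 + 201, 2 + 44) = Gamma(221, 46).
Total count: 6 + 9 + 8 + 4 + 7 = 34.
Total exposure: 5 months.
After the second batch: Gamma(221 + 34, 46 + 5) = Gamma(255, 51).
Predictive mean over a 4-month window = T·E[λ|data] = 4·255/51 = 20.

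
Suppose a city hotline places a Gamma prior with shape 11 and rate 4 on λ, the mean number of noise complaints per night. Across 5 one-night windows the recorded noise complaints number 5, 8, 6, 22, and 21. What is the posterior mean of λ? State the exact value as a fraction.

Total count: 5 + 8 + 6 + 22 + 21 = 62.
Total exposure: 5 nights.
The Gamma prior is conjugate for the Poisson rate, so λ | data ~ Gamma(11+62, 4+5) = Gamma(73, 9).
Posterior mean = α'/β' = 73/9.

73/9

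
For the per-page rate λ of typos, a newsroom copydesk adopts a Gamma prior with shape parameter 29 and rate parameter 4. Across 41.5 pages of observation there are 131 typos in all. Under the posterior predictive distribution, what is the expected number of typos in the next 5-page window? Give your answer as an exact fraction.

Total count 131 over total exposure 41.5 pages.
Conjugate update: add total count to the shape and total exposure to the rate, giving Gamma(160, 91/2).
Predictive mean over a 5-page window = T·E[λ|data] = 5·160/(91/2) = 1600/91.

1600/91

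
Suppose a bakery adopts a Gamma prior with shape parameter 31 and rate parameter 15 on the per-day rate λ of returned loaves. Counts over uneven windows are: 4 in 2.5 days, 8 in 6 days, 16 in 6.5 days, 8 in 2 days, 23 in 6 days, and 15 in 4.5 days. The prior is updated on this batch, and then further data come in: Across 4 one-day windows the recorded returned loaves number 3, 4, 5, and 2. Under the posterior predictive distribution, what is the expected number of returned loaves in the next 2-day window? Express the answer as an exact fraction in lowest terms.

476/93

Total count: 4 + 8 + 16 + 8 + 23 + 15 = 74.
Total exposure: 2.5 + 6 + 6.5 + 2 + 6 + 4.5 = 27.5 days.
After the first batch: Gamma(31 + 74, 15 + 27.5) = Gamma(105, 85/2).
Total count: 3 + 4 + 5 + 2 = 14.
Total exposure: 4 days.
After the second batch: Gamma(105 + 14, 85/2 + 4) = Gamma(119, 93/2).
Predictive mean over a 2-day window = T·E[λ|data] = 2·119/(93/2) = 476/93.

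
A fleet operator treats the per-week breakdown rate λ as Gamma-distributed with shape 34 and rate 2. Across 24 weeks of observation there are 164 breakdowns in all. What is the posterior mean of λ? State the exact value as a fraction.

Total count 164 over total exposure 24 weeks.
Gamma(α, β) with Poisson data over total exposure Σt gives posterior Gamma(α+Σx, β+Σt) = Gamma(198, 26).
Posterior mean = α'/β' = 198/26 = 99/13.

99/13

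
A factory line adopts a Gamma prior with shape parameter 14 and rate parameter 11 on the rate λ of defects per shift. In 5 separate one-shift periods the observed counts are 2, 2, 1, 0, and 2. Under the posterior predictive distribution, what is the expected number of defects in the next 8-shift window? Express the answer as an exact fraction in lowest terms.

21/2

Total count: 2 + 2 + 1 + 0 + 2 = 7.
Total exposure: 5 shifts.
Conjugate update: add total count to the shape and total exposure to the rate, giving Gamma(21, 16).
Predictive mean over an 8-shift window = T·E[λ|data] = 8·21/16 = 21/2.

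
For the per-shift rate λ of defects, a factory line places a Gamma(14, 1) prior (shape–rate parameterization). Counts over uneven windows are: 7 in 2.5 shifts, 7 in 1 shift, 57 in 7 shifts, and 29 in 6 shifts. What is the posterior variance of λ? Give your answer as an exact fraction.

Total count: 7 + 7 + 57 + 29 = 100.
Total exposure: 2.5 + 1 + 7 + 6 = 16.5 shifts.
The Gamma prior is conjugate for the Poisson rate, so λ | data ~ Gamma(14+100, 1+16.5) = Gamma(114, 35/2).
Posterior variance = α'/β'² = 114/(1225/4) = 456/1225.

456/1225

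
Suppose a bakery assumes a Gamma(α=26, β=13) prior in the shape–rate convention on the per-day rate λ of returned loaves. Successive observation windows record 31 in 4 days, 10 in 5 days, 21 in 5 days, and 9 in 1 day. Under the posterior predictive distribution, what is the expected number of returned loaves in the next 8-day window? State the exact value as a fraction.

Total count: 31 + 10 + 21 + 9 = 71.
Total exposure: 4 + 5 + 5 + 1 = 15 days.
Conjugate update: add total count to the shape and total exposure to the rate, giving Gamma(97, 28).
Predictive mean over an 8-day window = T·E[λ|data] = 8·97/28 = 194/7.

194/7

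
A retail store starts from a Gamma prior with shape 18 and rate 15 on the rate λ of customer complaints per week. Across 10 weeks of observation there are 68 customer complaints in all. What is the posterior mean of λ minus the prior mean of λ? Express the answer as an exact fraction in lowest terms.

56/25

Total count 68 over total exposure 10 weeks.
The Gamma prior is conjugate for the Poisson rate, so λ | data ~ Gamma(18+68, 15+10) = Gamma(86, 25).
Posterior mean = 86/25 = 86/25; prior mean = 18/15 = 6/5. Difference = 86/25 − 6/5 = 56/25.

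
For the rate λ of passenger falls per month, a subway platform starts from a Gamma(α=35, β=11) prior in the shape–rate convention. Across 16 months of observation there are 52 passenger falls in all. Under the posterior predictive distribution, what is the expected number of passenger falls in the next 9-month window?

29

Total count 52 over total exposure 16 months.
Gamma(α, β) with Poisson data over total exposure Σt gives posterior Gamma(α+Σx, β+Σt) = Gamma(87, 27).
Predictive mean over a 9-month window = T·E[λ|data] = 9·87/27 = 29.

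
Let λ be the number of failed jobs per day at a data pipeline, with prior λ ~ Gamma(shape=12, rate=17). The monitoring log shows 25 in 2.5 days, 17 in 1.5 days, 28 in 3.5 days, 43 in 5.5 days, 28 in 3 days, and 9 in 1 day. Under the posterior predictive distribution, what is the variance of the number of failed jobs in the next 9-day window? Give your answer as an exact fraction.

31347/578

Total count: 25 + 17 + 28 + 43 + 28 + 9 = 150.
Total exposure: 2.5 + 1.5 + 3.5 + 5.5 + 3 + 1 = 17 days.
Gamma(α, β) with Poisson data over total exposure Σt gives posterior Gamma(α+Σx, β+Σt) = Gamma(162, 34).
The posterior predictive for a window of length T is Negative Binomial with variance T·α'·(β'+T)/β'² = 9·162·43/1156 = 31347/578.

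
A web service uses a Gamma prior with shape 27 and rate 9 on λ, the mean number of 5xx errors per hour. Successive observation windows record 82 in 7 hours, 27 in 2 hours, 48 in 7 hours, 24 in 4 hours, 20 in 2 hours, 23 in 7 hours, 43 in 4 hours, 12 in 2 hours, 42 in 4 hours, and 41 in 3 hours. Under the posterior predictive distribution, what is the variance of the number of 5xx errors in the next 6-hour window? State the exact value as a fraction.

Total count: 82 + 27 + 48 + 24 + 20 + 23 + 43 + 12 + 42 + 41 = 362.
Total exposure: 7 + 2 + 7 + 4 + 2 + 7 + 4 + 2 + 4 + 3 = 42 hours.
By Gamma–Poisson conjugacy, the posterior is Gamma(α + Σx, β + Σt) = Gamma(27 + 362, 9 + 42) = Gamma(389, 51).
The posterior predictive for a window of length T is Negative Binomial with variance T·α'·(β'+T)/β'² = 6·389·57/2601 = 14782/289.

14782/289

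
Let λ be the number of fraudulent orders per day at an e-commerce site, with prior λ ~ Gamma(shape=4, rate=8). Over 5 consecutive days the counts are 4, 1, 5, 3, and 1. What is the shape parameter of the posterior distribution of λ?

18

Total count: 4 + 1 + 5 + 3 + 1 = 14.
Total exposure: 5 days.
By Gamma–Poisson conjugacy, the posterior is Gamma(α + Σx, β + Σt) = Gamma(4 + 14, 8 + 5) = Gamma(18, 13).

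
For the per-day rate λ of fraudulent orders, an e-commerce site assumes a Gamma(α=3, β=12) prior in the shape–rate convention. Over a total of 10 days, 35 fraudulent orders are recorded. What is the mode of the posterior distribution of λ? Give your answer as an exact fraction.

37/22

Total count 35 over total exposure 10 days.
The Gamma prior is conjugate for the Poisson rate, so λ | data ~ Gamma(3+35, 12+10) = Gamma(38, 22).
Posterior mode = (α'−1)/β' = 37/22.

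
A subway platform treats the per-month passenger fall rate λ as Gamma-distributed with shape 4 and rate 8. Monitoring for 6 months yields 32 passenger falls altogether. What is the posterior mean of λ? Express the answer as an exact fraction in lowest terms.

Total count 32 over total exposure 6 months.
Gamma(α, β) with Poisson data over total exposure Σt gives posterior Gamma(α+Σx, β+Σt) = Gamma(36, 14).
Posterior mean = α'/β' = 36/14 = 18/7.

18/7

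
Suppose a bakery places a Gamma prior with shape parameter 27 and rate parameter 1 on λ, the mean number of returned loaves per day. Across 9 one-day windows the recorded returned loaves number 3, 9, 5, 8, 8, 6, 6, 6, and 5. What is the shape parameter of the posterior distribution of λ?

Total count: 3 + 9 + 5 + 8 + 8 + 6 + 6 + 6 + 5 = 56.
Total exposure: 9 days.
By Gamma–Poisson conjugacy, the posterior is Gamma(α + Σx, β + Σt) = Gamma(27 + 56, 1 + 9) = Gamma(83, 10).

83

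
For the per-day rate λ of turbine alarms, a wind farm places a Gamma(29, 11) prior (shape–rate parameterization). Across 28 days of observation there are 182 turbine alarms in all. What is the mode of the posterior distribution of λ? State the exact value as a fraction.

70/13

Total count 182 over total exposure 28 days.
Gamma(α, β) with Poisson data over total exposure Σt gives posterior Gamma(α+Σx, β+Σt) = Gamma(211, 39).
Posterior mode = (α'−1)/β' = 210/39 = 70/13.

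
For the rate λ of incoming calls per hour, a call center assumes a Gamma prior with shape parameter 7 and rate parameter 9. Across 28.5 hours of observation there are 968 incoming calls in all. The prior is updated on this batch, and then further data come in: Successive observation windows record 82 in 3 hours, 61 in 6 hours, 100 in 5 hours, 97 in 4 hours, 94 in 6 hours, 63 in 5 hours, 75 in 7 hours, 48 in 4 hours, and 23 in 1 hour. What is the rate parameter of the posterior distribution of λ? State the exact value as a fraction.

157/2

Total count 968 over total exposure 28.5 hours.
After the first batch: Gamma(7 + 968, 9 + 28.5) = Gamma(975, 75/2).
Total count: 82 + 61 + 100 + 97 + 94 + 63 + 75 + 48 + 23 = 643.
Total exposure: 3 + 6 + 5 + 4 + 6 + 5 + 7 + 4 + 1 = 41 hours.
After the second batch: Gamma(975 + 643, 75/2 + 41) = Gamma(1618, 157/2).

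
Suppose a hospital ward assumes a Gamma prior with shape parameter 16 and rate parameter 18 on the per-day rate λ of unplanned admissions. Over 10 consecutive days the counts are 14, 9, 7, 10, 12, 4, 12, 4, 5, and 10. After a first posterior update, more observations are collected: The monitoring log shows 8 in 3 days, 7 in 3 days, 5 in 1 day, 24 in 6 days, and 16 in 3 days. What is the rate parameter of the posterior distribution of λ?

Total count: 14 + 9 + 7 + 10 + 12 + 4 + 12 + 4 + 5 + 10 = 87.
Total exposure: 10 days.
After the first batch: Gamma(16 + 87, 18 + 10) = Gamma(103, 28).
Total count: 8 + 7 + 5 + 24 + 16 = 60.
Total exposure: 3 + 3 + 1 + 6 + 3 = 16 days.
After the second batch: Gamma(103 + 60, 28 + 16) = Gamma(163, 44).

44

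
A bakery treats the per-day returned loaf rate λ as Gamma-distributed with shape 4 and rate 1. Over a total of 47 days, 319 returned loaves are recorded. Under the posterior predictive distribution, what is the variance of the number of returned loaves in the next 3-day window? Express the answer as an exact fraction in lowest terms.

Total count 319 over total exposure 47 days.
Gamma(α, β) with Poisson data over total exposure Σt gives posterior Gamma(α+Σx, β+Σt) = Gamma(323, 48).
The posterior predictive for a window of length T is Negative Binomial with variance T·α'·(β'+T)/β'² = 3·323·51/2304 = 5491/256.

5491/256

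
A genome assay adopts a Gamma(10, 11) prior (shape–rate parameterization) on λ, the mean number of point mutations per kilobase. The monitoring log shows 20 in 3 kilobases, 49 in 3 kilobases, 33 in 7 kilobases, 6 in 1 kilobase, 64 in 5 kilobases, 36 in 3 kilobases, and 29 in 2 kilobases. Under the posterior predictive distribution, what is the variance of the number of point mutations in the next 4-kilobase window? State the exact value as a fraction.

Total count: 20 + 49 + 33 + 6 + 64 + 36 + 29 = 237.
Total exposure: 3 + 3 + 7 + 1 + 5 + 3 + 2 = 24 kilobases.
By Gamma–Poisson conjugacy, the posterior is Gamma(α + Σx, β + Σt) = Gamma(10 + 237, 11 + 24) = Gamma(247, 35).
The posterior predictive for a window of length T is Negative Binomial with variance T·α'·(β'+T)/β'² = 4·247·39/1225 = 38532/1225.

38532/1225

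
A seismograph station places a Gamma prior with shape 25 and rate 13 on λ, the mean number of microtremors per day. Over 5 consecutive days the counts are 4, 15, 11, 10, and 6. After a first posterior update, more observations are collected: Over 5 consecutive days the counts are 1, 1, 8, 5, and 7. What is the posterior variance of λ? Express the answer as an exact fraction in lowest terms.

93/529

Total count: 4 + 15 + 11 + 10 + 6 = 46.
Total exposure: 5 days.
After the first batch: Gamma(25 + 46, 13 + 5) = Gamma(71, 18).
Total count: 1 + 1 + 8 + 5 + 7 = 22.
Total exposure: 5 days.
After the second batch: Gamma(71 + 22, 18 + 5) = Gamma(93, 23).
Posterior variance = α'/β'² = 93/529.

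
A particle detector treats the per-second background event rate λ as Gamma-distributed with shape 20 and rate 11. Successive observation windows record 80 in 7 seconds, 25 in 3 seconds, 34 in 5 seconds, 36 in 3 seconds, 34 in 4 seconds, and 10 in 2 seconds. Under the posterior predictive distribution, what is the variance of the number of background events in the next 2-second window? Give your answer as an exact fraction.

17686/1225

Total count: 80 + 25 + 34 + 36 + 34 + 10 = 219.
Total exposure: 7 + 3 + 5 + 3 + 4 + 2 = 24 seconds.
Posterior: α' = 20 + 219 = 239, β' = 11 + 24 = 35.
The posterior predictive for a window of length T is Negative Binomial with variance T·α'·(β'+T)/β'² = 2·239·37/1225 = 17686/1225.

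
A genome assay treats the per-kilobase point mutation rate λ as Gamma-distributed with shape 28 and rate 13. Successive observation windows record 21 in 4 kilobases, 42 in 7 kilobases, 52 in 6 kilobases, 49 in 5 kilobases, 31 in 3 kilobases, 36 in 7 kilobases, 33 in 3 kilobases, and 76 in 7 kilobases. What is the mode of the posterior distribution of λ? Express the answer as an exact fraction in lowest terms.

367/55

Total count: 21 + 42 + 52 + 49 + 31 + 36 + 33 + 76 = 340.
Total exposure: 4 + 7 + 6 + 5 + 3 + 7 + 3 + 7 = 42 kilobases.
Conjugate update: add total count to the shape and total exposure to the rate, giving Gamma(368, 55).
Posterior mode = (α'−1)/β' = 367/55.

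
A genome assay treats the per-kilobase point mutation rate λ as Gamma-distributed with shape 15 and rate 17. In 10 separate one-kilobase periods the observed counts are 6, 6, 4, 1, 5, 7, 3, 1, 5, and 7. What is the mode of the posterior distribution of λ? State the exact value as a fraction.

Total count: 6 + 6 + 4 + 1 + 5 + 7 + 3 + 1 + 5 + 7 = 45.
Total exposure: 10 kilobases.
The Gamma prior is conjugate for the Poisson rate, so λ | data ~ Gamma(15+45, 17+10) = Gamma(60, 27).
Posterior mode = (α'−1)/β' = 59/27.

59/27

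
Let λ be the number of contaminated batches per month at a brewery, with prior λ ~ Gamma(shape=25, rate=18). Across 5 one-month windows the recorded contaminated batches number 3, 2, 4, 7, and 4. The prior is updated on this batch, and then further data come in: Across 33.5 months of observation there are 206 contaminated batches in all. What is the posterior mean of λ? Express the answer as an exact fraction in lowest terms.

Total count: 3 + 2 + 4 + 7 + 4 = 20.
Total exposure: 5 months.
After the first batch: Gamma(25 + 20, 18 + 5) = Gamma(45, 23).
Total count 206 over total exposure 33.5 months.
After the second batch: Gamma(45 + 206, 23 + 33.5) = Gamma(251, 113/2).
Posterior mean = α'/β' = 251/(113/2) = 502/113.

502/113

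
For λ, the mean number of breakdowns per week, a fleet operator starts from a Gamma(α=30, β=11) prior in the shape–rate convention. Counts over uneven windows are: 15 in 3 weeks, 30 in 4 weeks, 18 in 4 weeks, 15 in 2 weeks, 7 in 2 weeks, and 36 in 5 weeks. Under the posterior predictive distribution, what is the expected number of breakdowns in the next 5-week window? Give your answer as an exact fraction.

Total count: 15 + 30 + 18 + 15 + 7 + 36 = 121.
Total exposure: 3 + 4 + 4 + 2 + 2 + 5 = 20 weeks.
By Gamma–Poisson conjugacy, the posterior is Gamma(α + Σx, β + Σt) = Gamma(30 + 121, 11 + 20) = Gamma(151, 31).
Predictive mean over a 5-week window = T·E[λ|data] = 5·151/31 = 755/31.

755/31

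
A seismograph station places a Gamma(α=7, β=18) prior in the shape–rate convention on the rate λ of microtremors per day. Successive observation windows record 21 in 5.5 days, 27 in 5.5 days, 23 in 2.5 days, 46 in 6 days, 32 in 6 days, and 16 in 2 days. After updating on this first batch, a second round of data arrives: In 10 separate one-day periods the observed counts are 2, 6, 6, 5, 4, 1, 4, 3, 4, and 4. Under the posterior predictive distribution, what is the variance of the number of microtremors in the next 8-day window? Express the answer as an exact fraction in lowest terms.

428752/12321

Total count: 21 + 27 + 23 + 46 + 32 + 16 = 165.
Total exposure: 5.5 + 5.5 + 2.5 + 6 + 6 + 2 = 27.5 days.
After the first batch: Gamma(7 + 165, 18 + 27.5) = Gamma(172, 91/2).
Total count: 2 + 6 + 6 + 5 + 4 + 1 + 4 + 3 + 4 + 4 = 39.
Total exposure: 10 days.
After the second batch: Gamma(172 + 39, 91/2 + 10) = Gamma(211, 111/2).
The posterior predictive for a window of length T is Negative Binomial with variance T·α'·(β'+T)/β'² = 8·211·(127/2)/(12321/4) = 428752/12321.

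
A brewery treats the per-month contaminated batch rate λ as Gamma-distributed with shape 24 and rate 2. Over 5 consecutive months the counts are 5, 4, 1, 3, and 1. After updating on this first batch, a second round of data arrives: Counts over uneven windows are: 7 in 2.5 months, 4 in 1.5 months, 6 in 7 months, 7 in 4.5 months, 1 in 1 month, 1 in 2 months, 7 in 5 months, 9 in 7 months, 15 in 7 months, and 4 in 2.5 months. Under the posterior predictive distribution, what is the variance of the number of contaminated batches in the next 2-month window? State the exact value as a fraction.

Total count: 5 + 4 + 1 + 3 + 1 = 14.
Total exposure: 5 months.
After the first batch: Gamma(24 + 14, 2 + 5) = Gamma(38, 7).
Total count: 7 + 4 + 6 + 7 + 1 + 1 + 7 + 9 + 15 + 4 = 61.
Total exposure: 2.5 + 1.5 + 7 + 4.5 + 1 + 2 + 5 + 7 + 7 + 2.5 = 40 months.
After the second batch: Gamma(38 + 61, 7 + 40) = Gamma(99, 47).
The posterior predictive for a window of length T is Negative Binomial with variance T·α'·(β'+T)/β'² = 2·99·49/2209 = 9702/2209.

9702/2209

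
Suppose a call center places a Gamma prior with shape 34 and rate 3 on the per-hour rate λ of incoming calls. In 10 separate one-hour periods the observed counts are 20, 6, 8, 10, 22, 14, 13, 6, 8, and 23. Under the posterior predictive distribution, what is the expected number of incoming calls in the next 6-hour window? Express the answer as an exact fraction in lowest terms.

Total count: 20 + 6 + 8 + 10 + 22 + 14 + 13 + 6 + 8 + 23 = 130.
Total exposure: 10 hours.
By Gamma–Poisson conjugacy, the posterior is Gamma(α + Σx, β + Σt) = Gamma(34 + 130, 3 + 10) = Gamma(164, 13).
Predictive mean over a 6-hour window = T·E[λ|data] = 6·164/13 = 984/13.

984/13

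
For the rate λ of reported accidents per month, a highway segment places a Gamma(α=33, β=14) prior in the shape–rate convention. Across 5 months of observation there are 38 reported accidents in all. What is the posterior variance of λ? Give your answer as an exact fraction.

Total count 38 over total exposure 5 months.
The Gamma prior is conjugate for the Poisson rate, so λ | data ~ Gamma(33+38, 14+5) = Gamma(71, 19).
Posterior variance = α'/β'² = 71/361.

71/361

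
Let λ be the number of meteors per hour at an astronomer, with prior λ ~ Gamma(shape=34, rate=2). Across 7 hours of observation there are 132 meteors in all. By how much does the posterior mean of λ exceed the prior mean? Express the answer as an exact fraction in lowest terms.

Total count 132 over total exposure 7 hours.
Conjugate update: add total count to the shape and total exposure to the rate, giving Gamma(166, 9).
Posterior mean = 166/9 = 166/9; prior mean = 34/2 = 17. Difference = 166/9 − 17 = 13/9.

13/9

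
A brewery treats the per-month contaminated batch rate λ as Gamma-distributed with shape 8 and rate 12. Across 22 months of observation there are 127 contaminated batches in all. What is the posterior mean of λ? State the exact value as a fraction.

135/34

Total count 127 over total exposure 22 months.
Posterior: α' = 8 + 127 = 135, β' = 12 + 22 = 34.
Posterior mean = α'/β' = 135/34.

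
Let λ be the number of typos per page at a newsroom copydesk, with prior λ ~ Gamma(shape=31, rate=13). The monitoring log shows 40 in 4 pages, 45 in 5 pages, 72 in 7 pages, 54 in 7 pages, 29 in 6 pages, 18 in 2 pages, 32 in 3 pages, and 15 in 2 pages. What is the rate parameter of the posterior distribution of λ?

Total count: 40 + 45 + 72 + 54 + 29 + 18 + 32 + 15 = 305.
Total exposure: 4 + 5 + 7 + 7 + 6 + 2 + 3 + 2 = 36 pages.
By Gamma–Poisson conjugacy, the posterior is Gamma(α + Σx, β + Σt) = Gamma(31 + 305, 13 + 36) = Gamma(336, 49).

49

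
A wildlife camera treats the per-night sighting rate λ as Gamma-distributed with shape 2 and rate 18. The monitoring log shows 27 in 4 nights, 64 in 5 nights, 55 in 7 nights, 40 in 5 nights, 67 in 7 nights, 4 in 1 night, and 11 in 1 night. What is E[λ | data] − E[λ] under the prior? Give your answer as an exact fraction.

Total count: 27 + 64 + 55 + 40 + 67 + 4 + 11 = 268.
Total exposure: 4 + 5 + 7 + 5 + 7 + 1 + 1 = 30 nights.
Gamma(α, β) with Poisson data over total exposure Σt gives posterior Gamma(α+Σx, β+Σt) = Gamma(270, 48).
Posterior mean = 270/48 = 45/8; prior mean = 2/18 = 1/9. Difference = 45/8 − 1/9 = 397/72.

397/72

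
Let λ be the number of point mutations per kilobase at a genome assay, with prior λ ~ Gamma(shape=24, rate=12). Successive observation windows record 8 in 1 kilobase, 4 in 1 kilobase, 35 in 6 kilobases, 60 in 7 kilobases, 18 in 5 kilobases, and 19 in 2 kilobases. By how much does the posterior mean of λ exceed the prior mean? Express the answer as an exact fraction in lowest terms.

Total count: 8 + 4 + 35 + 60 + 18 + 19 = 144.
Total exposure: 1 + 1 + 6 + 7 + 5 + 2 = 22 kilobases.
By Gamma–Poisson conjugacy, the posterior is Gamma(α + Σx, β + Σt) = Gamma(24 + 144, 12 + 22) = Gamma(168, 34).
Posterior mean = 168/34 = 84/17; prior mean = 24/12 = 2. Difference = 84/17 − 2 = 50/17.

50/17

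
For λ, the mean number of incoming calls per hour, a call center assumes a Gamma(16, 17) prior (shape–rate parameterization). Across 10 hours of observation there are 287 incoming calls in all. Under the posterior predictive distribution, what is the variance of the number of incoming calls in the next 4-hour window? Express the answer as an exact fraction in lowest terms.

Total count 287 over total exposure 10 hours.
The Gamma prior is conjugate for the Poisson rate, so λ | data ~ Gamma(16+287, 17+10) = Gamma(303, 27).
The posterior predictive for a window of length T is Negative Binomial with variance T·α'·(β'+T)/β'² = 4·303·31/729 = 12524/243.

12524/243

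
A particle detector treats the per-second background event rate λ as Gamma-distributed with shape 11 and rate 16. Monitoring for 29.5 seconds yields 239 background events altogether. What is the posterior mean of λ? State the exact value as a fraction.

Total count 239 over total exposure 29.5 seconds.
By Gamma–Poisson conjugacy, the posterior is Gamma(α + Σx, β + Σt) = Gamma(11 + 239, 16 + 29.5) = Gamma(250, 91/2).
Posterior mean = α'/β' = 250/(91/2) = 500/91.

500/91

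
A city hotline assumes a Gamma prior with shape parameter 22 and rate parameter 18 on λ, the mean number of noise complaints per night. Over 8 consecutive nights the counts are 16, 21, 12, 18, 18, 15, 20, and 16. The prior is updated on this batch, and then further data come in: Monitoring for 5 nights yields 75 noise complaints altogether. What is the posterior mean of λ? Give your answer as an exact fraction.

233/31

Total count: 16 + 21 + 12 + 18 + 18 + 15 + 20 + 16 = 136.
Total exposure: 8 nights.
After the first batch: Gamma(22 + 136, 18 + 8) = Gamma(158, 26).
Total count 75 over total exposure 5 nights.
After the second batch: Gamma(158 + 75, 26 + 5) = Gamma(233, 31).
Posterior mean = α'/β' = 233/31.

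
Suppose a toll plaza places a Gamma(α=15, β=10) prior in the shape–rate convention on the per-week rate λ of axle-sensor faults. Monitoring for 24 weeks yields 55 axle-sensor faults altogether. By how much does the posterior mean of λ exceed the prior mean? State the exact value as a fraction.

19/34

Total count 55 over total exposure 24 weeks.
The Gamma prior is conjugate for the Poisson rate, so λ | data ~ Gamma(15+55, 10+24) = Gamma(70, 34).
Posterior mean = 70/34 = 35/17; prior mean = 15/10 = 3/2. Difference = 35/17 − 3/2 = 19/34.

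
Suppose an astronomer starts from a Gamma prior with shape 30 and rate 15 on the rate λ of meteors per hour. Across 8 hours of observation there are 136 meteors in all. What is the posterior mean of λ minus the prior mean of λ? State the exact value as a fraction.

Total count 136 over total exposure 8 hours.
Posterior: α' = 30 + 136 = 166, β' = 15 + 8 = 23.
Posterior mean = 166/23 = 166/23; prior mean = 30/15 = 2. Difference = 166/23 − 2 = 120/23.

120/23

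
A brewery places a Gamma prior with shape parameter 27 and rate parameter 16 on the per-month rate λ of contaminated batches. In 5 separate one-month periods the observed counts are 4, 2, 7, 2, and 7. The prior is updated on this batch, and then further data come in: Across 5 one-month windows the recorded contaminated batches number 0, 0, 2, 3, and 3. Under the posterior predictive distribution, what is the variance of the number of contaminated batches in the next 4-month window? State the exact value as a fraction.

Total count: 4 + 2 + 7 + 2 + 7 = 22.
Total exposure: 5 months.
After the first batch: Gamma(27 + 22, 16 + 5) = Gamma(49, 21).
Total count: 0 + 0 + 2 + 3 + 3 = 8.
Total exposure: 5 months.
After the second batch: Gamma(49 + 8, 21 + 5) = Gamma(57, 26).
The posterior predictive for a window of length T is Negative Binomial with variance T·α'·(β'+T)/β'² = 4·57·30/676 = 1710/169.

1710/169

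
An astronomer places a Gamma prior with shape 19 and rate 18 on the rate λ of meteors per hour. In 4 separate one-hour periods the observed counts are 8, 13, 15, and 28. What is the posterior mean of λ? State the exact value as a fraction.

Total count: 8 + 13 + 15 + 28 = 64.
Total exposure: 4 hours.
Conjugate update: add total count to the shape and total exposure to the rate, giving Gamma(83, 22).
Posterior mean = α'/β' = 83/22.

83/22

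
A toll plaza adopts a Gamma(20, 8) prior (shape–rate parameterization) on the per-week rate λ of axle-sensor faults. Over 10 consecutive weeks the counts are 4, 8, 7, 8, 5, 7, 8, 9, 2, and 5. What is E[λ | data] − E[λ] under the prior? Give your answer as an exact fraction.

19/9

Total count: 4 + 8 + 7 + 8 + 5 + 7 + 8 + 9 + 2 + 5 = 63.
Total exposure: 10 weeks.
By Gamma–Poisson conjugacy, the posterior is Gamma(α + Σx, β + Σt) = Gamma(20 + 63, 8 + 10) = Gamma(83, 18).
Posterior mean = 83/18 = 83/18; prior mean = 20/8 = 5/2. Difference = 83/18 − 5/2 = 19/9.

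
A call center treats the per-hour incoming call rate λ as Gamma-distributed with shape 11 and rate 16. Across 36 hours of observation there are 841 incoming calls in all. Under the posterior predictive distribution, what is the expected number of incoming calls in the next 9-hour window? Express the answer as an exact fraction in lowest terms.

Total count 841 over total exposure 36 hours.
The Gamma prior is conjugate for the Poisson rate, so λ | data ~ Gamma(11+841, 16+36) = Gamma(852, 52).
Predictive mean over a 9-hour window = T·E[λ|data] = 9·852/52 = 1917/13.

1917/13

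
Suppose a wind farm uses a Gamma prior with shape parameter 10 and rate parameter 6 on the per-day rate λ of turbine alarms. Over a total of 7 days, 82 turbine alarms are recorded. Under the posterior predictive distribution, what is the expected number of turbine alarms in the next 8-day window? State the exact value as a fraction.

736/13

Total count 82 over total exposure 7 days.
The Gamma prior is conjugate for the Poisson rate, so λ | data ~ Gamma(10+82, 6+7) = Gamma(92, 13).
Predictive mean over an 8-day window = T·E[λ|data] = 8·92/13 = 736/13.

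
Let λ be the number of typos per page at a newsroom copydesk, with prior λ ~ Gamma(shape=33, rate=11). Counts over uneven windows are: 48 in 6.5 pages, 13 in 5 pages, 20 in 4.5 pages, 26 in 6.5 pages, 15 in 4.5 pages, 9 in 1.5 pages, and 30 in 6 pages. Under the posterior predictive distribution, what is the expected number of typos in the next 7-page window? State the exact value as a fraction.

Total count: 48 + 13 + 20 + 26 + 15 + 9 + 30 = 161.
Total exposure: 6.5 + 5 + 4.5 + 6.5 + 4.5 + 1.5 + 6 = 34.5 pages.
Conjugate update: add total count to the shape and total exposure to the rate, giving Gamma(194, 91/2).
Predictive mean over a 7-page window = T·E[λ|data] = 7·194/(91/2) = 388/13.

388/13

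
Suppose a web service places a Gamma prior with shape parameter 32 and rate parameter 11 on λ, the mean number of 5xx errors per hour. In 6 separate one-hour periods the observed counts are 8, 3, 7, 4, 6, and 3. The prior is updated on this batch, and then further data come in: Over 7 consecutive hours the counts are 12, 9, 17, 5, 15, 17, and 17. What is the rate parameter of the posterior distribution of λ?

24

Total count: 8 + 3 + 7 + 4 + 6 + 3 = 31.
Total exposure: 6 hours.
After the first batch: Gamma(32 + 31, 11 + 6) = Gamma(63, 17).
Total count: 12 + 9 + 17 + 5 + 15 + 17 + 17 = 92.
Total exposure: 7 hours.
After the second batch: Gamma(63 + 92, 17 + 7) = Gamma(155, 24).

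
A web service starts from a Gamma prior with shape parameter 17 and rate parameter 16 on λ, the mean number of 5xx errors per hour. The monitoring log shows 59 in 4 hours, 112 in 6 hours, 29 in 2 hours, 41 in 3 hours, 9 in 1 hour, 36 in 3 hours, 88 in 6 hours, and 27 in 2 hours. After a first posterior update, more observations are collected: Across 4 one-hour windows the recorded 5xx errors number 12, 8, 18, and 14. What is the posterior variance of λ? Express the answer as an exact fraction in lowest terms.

10/47

Total count: 59 + 112 + 29 + 41 + 9 + 36 + 88 + 27 = 401.
Total exposure: 4 + 6 + 2 + 3 + 1 + 3 + 6 + 2 = 27 hours.
After the first batch: Gamma(17 + 401, 16 + 27) = Gamma(418, 43).
Total count: 12 + 8 + 18 + 14 = 52.
Total exposure: 4 hours.
After the second batch: Gamma(418 + 52, 43 + 4) = Gamma(470, 47).
Posterior variance = α'/β'² = 470/2209 = 10/47.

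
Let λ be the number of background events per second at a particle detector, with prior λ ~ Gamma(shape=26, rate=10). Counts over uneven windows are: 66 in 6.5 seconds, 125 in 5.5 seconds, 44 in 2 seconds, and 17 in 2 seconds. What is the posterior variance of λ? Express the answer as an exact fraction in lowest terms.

Total count: 66 + 125 + 44 + 17 = 252.
Total exposure: 6.5 + 5.5 + 2 + 2 = 16 seconds.
The Gamma prior is conjugate for the Poisson rate, so λ | data ~ Gamma(26+252, 10+16) = Gamma(278, 26).
Posterior variance = α'/β'² = 278/676 = 139/338.

139/338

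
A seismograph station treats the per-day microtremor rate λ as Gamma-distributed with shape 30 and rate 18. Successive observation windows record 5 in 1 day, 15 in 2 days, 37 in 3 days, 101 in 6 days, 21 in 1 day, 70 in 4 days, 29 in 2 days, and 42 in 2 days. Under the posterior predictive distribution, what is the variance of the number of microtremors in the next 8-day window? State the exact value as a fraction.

131600/1521

Total count: 5 + 15 + 37 + 101 + 21 + 70 + 29 + 42 = 320.
Total exposure: 1 + 2 + 3 + 6 + 1 + 4 + 2 + 2 = 21 days.
Posterior: α' = 30 + 320 = 350, β' = 18 + 21 = 39.
The posterior predictive for a window of length T is Negative Binomial with variance T·α'·(β'+T)/β'² = 8·350·47/1521 = 131600/1521.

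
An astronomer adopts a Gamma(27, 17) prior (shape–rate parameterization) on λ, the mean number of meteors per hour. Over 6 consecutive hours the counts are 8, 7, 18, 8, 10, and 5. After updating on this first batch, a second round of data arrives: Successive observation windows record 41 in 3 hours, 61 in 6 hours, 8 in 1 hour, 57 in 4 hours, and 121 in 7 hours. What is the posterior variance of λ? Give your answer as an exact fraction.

Total count: 8 + 7 + 18 + 8 + 10 + 5 = 56.
Total exposure: 6 hours.
After the first batch: Gamma(27 + 56, 17 + 6) = Gamma(83, 23).
Total count: 41 + 61 + 8 + 57 + 121 = 288.
Total exposure: 3 + 6 + 1 + 4 + 7 = 21 hours.
After the second batch: Gamma(83 + 288, 23 + 21) = Gamma(371, 44).
Posterior variance = α'/β'² = 371/1936.

371/1936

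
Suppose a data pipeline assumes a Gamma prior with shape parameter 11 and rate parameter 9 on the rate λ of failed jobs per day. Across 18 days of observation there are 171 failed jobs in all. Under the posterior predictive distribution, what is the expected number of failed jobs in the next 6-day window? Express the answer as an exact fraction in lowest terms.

Total count 171 over total exposure 18 days.
Gamma(α, β) with Poisson data over total exposure Σt gives posterior Gamma(α+Σx, β+Σt) = Gamma(182, 27).
Predictive mean over a 6-day window = T·E[λ|data] = 6·182/27 = 364/9.

364/9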